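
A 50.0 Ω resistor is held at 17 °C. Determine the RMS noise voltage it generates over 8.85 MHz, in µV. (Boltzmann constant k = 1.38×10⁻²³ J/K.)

2.66 µV

T = 17 °C + 273.15 = 290.15 K
V_n = √(4kTRB)
4kTRB = 4 × 1.38×10⁻²³ × 290.15 × 5.00×10¹ × 8.85×10⁶ = 7.09×10⁻¹² V²
V_n = √(7.09×10⁻¹²) = 2.66×10⁻⁶ V = 2.66 µV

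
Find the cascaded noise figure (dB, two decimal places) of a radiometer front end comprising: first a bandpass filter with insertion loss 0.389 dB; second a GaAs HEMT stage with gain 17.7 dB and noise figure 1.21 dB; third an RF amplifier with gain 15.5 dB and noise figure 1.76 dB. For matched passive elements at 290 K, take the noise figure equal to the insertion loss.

Convert to linear (a loss of L dB is a gain of −L dB): F_i = 10^(NF_i/10), G_i = 10^(G_i,dB/10)
  Stage 1: F_1 = 10^(0.389/10) = 1.094, G_1 = 10^(−0.389/10) = 0.9143
  Stage 2: F_2 = 10^(1.21/10) = 1.321, G_2 = 10^(17.7/10) = 58.88
  Stage 3: F_3 = 10^(1.76/10) = 1.500, G_3 = 10^(15.5/10) = 35.48
Friis cascade:
  F = 1.094 + (1.321 − 1)/0.9143 + (1.500 − 1)/53.84 = 1.454
NF = 10 log₁₀(1.454) = 1.63 dB

1.63 dB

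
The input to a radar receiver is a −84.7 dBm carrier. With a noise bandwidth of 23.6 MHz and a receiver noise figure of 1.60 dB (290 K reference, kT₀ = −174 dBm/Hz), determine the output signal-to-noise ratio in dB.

14.0 dB

Noise floor: N = −174 + 10 log₁₀(B) + NF
10 log₁₀(2.36×10⁷) = 73.73 dB
N = −174 + 73.73 + 1.60 = −98.67 dBm
SNR = P_sig − N = −84.7 − (−98.67) = 13.97 dB → 14.0 dB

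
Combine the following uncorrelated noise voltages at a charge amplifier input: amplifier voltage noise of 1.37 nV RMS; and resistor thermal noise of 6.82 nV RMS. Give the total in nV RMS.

Uncorrelated sources add in power (mean-square): V_tot = √(ΣV_i²)
V_tot = √[(1.37×10⁻⁹)² + (6.82×10⁻⁹)²] = 6.96×10⁻⁹ V = 6.96 nV

6.96 nV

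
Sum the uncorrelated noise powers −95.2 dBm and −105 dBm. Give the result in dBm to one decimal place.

Convert to linear, add, convert back:
P₁ = 3.02×10⁻¹³ W, P₂ = 3.16×10⁻¹⁴ W
P_tot = 3.34×10⁻¹³ W → 10 log₁₀(P_tot / 10⁻³) = −94.8 dBm

−94.8 dBm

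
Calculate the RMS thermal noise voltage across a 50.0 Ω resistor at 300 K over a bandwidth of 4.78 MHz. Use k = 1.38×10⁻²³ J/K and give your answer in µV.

1.99 µV

V_n = √(4kTRB)
4kTRB = 4 × 1.38×10⁻²³ × 300 × 5.00×10¹ × 4.78×10⁶ = 3.96×10⁻¹² V²
V_n = √(3.96×10⁻¹²) = 1.99×10⁻⁶ V = 1.99 µV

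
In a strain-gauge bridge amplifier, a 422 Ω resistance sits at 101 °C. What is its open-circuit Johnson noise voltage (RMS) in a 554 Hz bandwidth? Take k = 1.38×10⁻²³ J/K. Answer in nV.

69.5 nV

T = 101 °C + 273.15 = 374.15 K
V_n = √(4kTRB)
4kTRB = 4 × 1.38×10⁻²³ × 374.15 × 4.22×10² × 5.54×10² = 4.83×10⁻¹⁵ V²
V_n = √(4.83×10⁻¹⁵) = 6.95×10⁻⁸ V = 69.5 nV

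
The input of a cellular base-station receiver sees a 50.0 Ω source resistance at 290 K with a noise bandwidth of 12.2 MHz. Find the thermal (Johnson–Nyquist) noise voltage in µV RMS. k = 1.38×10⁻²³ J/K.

3.12 µV

V_n = √(4kTRB)
4kTRB = 4 × 1.38×10⁻²³ × 290 × 5.00×10¹ × 1.22×10⁷ = 9.76×10⁻¹² V²
V_n = √(9.76×10⁻¹²) = 3.12×10⁻⁶ V = 3.12 µV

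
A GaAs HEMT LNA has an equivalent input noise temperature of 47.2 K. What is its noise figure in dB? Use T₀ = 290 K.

F = 1 + T_e/T₀ = 1 + 47.2/290 = 1.16276
NF = 10 log₁₀(1.16276) = 0.655 dB

0.655 dB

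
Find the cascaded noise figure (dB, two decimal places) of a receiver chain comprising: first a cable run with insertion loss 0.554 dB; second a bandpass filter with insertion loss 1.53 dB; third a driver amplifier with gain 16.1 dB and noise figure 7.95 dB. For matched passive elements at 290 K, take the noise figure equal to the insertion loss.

10.03 dB

Convert to linear (a loss of L dB is a gain of −L dB): F_i = 10^(NF_i/10), G_i = 10^(G_i,dB/10)
  Stage 1: F_1 = 10^(0.554/10) = 1.136, G_1 = 10^(−0.554/10) = 0.8802
  Stage 2: F_2 = 10^(1.53/10) = 1.422, G_2 = 10^(−1.53/10) = 0.7031
  Stage 3: F_3 = 10^(7.95/10) = 6.237, G_3 = 10^(16.1/10) = 40.74
Friis cascade:
  F = 1.136 + (1.422 − 1)/0.8802 + (6.237 − 1)/0.6189 = 10.08
NF = 10 log₁₀(10.08) = 10.03 dB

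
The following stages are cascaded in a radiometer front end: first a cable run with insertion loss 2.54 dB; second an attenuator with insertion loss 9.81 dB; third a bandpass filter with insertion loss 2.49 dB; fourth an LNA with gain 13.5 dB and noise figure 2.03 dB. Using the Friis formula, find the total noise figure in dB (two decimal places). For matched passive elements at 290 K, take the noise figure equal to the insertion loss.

16.87 dB

Convert to linear (a loss of L dB is a gain of −L dB): F_i = 10^(NF_i/10), G_i = 10^(G_i,dB/10)
  Stage 1: F_1 = 10^(2.54/10) = 1.795, G_1 = 10^(−2.54/10) = 0.5572
  Stage 2: F_2 = 10^(9.81/10) = 9.572, G_2 = 10^(−9.81/10) = 0.1045
  Stage 3: F_3 = 10^(2.49/10) = 1.774, G_3 = 10^(−2.49/10) = 0.5636
  Stage 4: F_4 = 10^(2.03/10) = 1.596, G_4 = 10^(13.5/10) = 22.39
Friis cascade:
  F = 1.795 + (9.572 − 1)/0.5572 + (1.774 − 1)/0.05821 + (1.596 − 1)/0.03281 = 48.64
NF = 10 log₁₀(48.64) = 16.87 dB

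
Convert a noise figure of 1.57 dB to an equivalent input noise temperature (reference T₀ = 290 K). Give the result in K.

126 K

F = 10^(1.57/10) = 1.43549
T_e = (F − 1)·T₀ = (1.43549 − 1) × 290 = 126 K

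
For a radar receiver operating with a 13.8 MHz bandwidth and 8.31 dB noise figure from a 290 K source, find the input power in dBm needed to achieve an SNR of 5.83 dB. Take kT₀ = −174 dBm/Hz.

−88.5 dBm

Sensitivity = −174 + 10 log₁₀(B) + NF + SNR_min
= −174 + 71.4 + 8.31 + 5.83
= −88.46 dBm → −88.5 dBm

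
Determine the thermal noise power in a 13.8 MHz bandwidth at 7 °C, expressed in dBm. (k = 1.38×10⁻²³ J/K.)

T = 7 °C + 273.15 = 280.15 K
P_n = kTB = 1.38×10⁻²³ × 280.15 × 1.38×10⁷ = 5.34×10⁻¹⁴ W
In dBm: 10 log₁₀(5.34×10⁻¹⁴ / 10⁻³) = −102.7 dBm

−102.7 dBm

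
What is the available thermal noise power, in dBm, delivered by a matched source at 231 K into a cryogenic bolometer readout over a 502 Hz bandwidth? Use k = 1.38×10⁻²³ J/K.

−148.0 dBm

P_n = kTB = 1.38×10⁻²³ × 231 × 5.02×10² = 1.60×10⁻¹⁸ W
In dBm: 10 log₁₀(1.60×10⁻¹⁸ / 10⁻³) = −148.0 dBm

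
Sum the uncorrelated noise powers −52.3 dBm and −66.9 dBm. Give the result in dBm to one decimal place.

Convert to linear, add, convert back:
P₁ = 5.89×10⁻⁹ W, P₂ = 2.04×10⁻¹⁰ W
P_tot = 6.09×10⁻⁹ W → 10 log₁₀(P_tot / 10⁻³) = −52.2 dBm

−52.2 dBm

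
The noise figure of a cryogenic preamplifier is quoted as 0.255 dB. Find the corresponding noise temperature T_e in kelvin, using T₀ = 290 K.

F = 10^(0.255/10) = 1.06047
T_e = (F − 1)·T₀ = (1.06047 − 1) × 290 = 17.5 K

17.5 K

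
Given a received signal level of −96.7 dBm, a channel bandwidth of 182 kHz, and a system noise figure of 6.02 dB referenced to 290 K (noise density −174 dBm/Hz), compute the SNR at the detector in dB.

Noise floor: N = −174 + 10 log₁₀(B) + NF
10 log₁₀(1.82×10⁵) = 52.6 dB
N = −174 + 52.6 + 6.02 = −115.38 dBm
SNR = P_sig − N = −96.7 − (−115.38) = 18.68 dB → 18.7 dB

18.7 dB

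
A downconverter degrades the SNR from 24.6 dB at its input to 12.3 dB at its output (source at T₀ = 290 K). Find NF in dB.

NF (dB) = SNR_in(dB) − SNR_out(dB) when the source is at T₀
NF = 24.6 − 12.3 = 12.3 dB

12.3 dB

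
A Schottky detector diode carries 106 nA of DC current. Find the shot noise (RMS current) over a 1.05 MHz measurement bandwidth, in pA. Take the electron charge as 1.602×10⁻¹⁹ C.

I_n = √(2qI·B)
2qI·B = 2 × 1.602×10⁻¹⁹ × 1.06×10⁻⁷ × 1.05×10⁶ = 3.57×10⁻²⁰ A²
I_n = √(3.57×10⁻²⁰) = 1.89×10⁻¹⁰ A = 189 pA

189 pA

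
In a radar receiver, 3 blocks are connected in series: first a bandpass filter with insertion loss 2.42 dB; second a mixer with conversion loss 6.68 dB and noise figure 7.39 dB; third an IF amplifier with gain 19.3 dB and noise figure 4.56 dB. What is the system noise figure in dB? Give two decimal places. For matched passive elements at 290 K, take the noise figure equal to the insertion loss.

Convert to linear (a loss of L dB is a gain of −L dB): F_i = 10^(NF_i/10), G_i = 10^(G_i,dB/10)
  Stage 1: F_1 = 10^(2.42/10) = 1.746, G_1 = 10^(−2.42/10) = 0.5728
  Stage 2: F_2 = 10^(7.39/10) = 5.483, G_2 = 10^(−6.68/10) = 0.2148
  Stage 3: F_3 = 10^(4.56/10) = 2.858, G_3 = 10^(19.3/10) = 85.11
Friis cascade:
  F = 1.746 + (5.483 − 1)/0.5728 + (2.858 − 1)/0.1230 = 24.67
NF = 10 log₁₀(24.67) = 13.92 dB

13.92 dB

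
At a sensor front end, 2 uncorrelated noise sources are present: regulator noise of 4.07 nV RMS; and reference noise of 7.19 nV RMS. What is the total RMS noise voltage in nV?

8.26 nV

Uncorrelated sources add in power (mean-square): V_tot = √(ΣV_i²)
V_tot = √[(4.07×10⁻⁹)² + (7.19×10⁻⁹)²] = 8.26×10⁻⁹ V = 8.26 nV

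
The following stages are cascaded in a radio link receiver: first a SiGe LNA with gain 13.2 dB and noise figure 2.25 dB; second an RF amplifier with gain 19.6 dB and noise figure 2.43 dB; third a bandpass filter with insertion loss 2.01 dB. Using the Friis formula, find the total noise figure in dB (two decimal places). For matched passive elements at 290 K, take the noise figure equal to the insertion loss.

Convert to linear (a loss of L dB is a gain of −L dB): F_i = 10^(NF_i/10), G_i = 10^(G_i,dB/10)
  Stage 1: F_1 = 10^(2.25/10) = 1.679, G_1 = 10^(13.2/10) = 20.89
  Stage 2: F_2 = 10^(2.43/10) = 1.750, G_2 = 10^(19.6/10) = 91.20
  Stage 3: F_3 = 10^(2.01/10) = 1.589, G_3 = 10^(−2.01/10) = 0.6295
Friis cascade:
  F = 1.679 + (1.750 − 1)/20.89 + (1.589 − 1)/1905 = 1.715
NF = 10 log₁₀(1.715) = 2.34 dB

2.34 dB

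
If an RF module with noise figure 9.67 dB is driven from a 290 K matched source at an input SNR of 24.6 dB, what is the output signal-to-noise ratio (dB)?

14.93 dB

By definition F = SNR_in/SNR_out, so in dB: SNR_out = SNR_in − NF
SNR_out = 24.6 − 9.67 = 14.93 dB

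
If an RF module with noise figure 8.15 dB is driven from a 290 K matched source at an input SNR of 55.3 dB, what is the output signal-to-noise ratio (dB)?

By definition F = SNR_in/SNR_out, so in dB: SNR_out = SNR_in − NF
SNR_out = 55.3 − 8.15 = 47.15 dB

47.15 dB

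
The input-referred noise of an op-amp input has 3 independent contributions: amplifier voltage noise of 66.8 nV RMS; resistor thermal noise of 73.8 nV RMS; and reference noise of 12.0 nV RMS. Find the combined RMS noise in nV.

Uncorrelated sources add in power (mean-square): V_tot = √(ΣV_i²)
V_tot = √[(6.68×10⁻⁸)² + (7.38×10⁻⁸)² + (1.20×10⁻⁸)²] = 1.00×10⁻⁷ V = 100 nV

100 nV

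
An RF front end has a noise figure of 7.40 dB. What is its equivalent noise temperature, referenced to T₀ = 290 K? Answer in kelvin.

1304 K

F = 10^(7.40/10) = 5.49541
T_e = (F − 1)·T₀ = (5.49541 − 1) × 290 = 1304 K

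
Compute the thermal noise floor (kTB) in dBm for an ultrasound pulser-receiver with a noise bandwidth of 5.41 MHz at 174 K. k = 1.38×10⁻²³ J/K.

P_n = kTB = 1.38×10⁻²³ × 174 × 5.41×10⁶ = 1.30×10⁻¹⁴ W
In dBm: 10 log₁₀(1.30×10⁻¹⁴ / 10⁻³) = −108.9 dBm

−108.9 dBm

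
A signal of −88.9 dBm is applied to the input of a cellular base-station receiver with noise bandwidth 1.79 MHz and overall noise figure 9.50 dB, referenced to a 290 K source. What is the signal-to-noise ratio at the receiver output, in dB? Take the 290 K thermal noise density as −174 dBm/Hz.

13.1 dB

Noise floor: N = −174 + 10 log₁₀(B) + NF
10 log₁₀(1.79×10⁶) = 62.53 dB
N = −174 + 62.53 + 9.50 = −101.97 dBm
SNR = P_sig − N = −88.9 − (−101.97) = 13.07 dB → 13.1 dB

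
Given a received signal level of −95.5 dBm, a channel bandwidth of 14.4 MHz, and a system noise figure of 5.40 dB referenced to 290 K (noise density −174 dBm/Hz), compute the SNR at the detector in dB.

Noise floor: N = −174 + 10 log₁₀(B) + NF
10 log₁₀(1.44×10⁷) = 71.58 dB
N = −174 + 71.58 + 5.40 = −97.02 dBm
SNR = P_sig − N = −95.5 − (−97.02) = 1.52 dB → 1.5 dB

1.5 dB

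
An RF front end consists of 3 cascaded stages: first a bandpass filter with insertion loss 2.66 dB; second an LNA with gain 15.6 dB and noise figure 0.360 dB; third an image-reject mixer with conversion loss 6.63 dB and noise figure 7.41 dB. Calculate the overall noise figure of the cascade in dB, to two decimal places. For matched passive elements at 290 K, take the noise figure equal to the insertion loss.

Convert to linear (a loss of L dB is a gain of −L dB): F_i = 10^(NF_i/10), G_i = 10^(G_i,dB/10)
  Stage 1: F_1 = 10^(2.66/10) = 1.845, G_1 = 10^(−2.66/10) = 0.5420
  Stage 2: F_2 = 10^(0.360/10) = 1.086, G_2 = 10^(15.6/10) = 36.31
  Stage 3: F_3 = 10^(7.41/10) = 5.508, G_3 = 10^(−6.63/10) = 0.2173
Friis cascade:
  F = 1.845 + (1.086 − 1)/0.5420 + (5.508 − 1)/19.68 = 2.234
NF = 10 log₁₀(2.234) = 3.49 dB

3.49 dB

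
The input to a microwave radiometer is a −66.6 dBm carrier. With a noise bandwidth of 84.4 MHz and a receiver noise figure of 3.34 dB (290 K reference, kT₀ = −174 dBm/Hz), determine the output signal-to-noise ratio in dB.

Noise floor: N = −174 + 10 log₁₀(B) + NF
10 log₁₀(8.44×10⁷) = 79.26 dB
N = −174 + 79.26 + 3.34 = −91.40 dBm
SNR = P_sig − N = −66.6 − (−91.40) = 24.80 dB → 24.8 dB

24.8 dB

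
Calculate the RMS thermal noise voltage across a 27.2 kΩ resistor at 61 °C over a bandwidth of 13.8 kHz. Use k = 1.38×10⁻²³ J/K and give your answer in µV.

2.63 µV

T = 61 °C + 273.15 = 334.15 K
V_n = √(4kTRB)
4kTRB = 4 × 1.38×10⁻²³ × 334.15 × 2.72×10⁴ × 1.38×10⁴ = 6.92×10⁻¹² V²
V_n = √(6.92×10⁻¹²) = 2.63×10⁻⁶ V = 2.63 µV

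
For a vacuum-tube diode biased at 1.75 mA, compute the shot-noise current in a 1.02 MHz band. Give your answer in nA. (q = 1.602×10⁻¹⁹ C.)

23.9 nA

I_n = √(2qI·B)
2qI·B = 2 × 1.602×10⁻¹⁹ × 1.75×10⁻³ × 1.02×10⁶ = 5.72×10⁻¹⁶ A²
I_n = √(5.72×10⁻¹⁶) = 2.39×10⁻⁸ A = 23.9 nA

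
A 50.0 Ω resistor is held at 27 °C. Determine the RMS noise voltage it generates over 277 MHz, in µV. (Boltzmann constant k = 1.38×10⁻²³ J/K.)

T = 27 °C + 273.15 = 300.15 K
V_n = √(4kTRB)
4kTRB = 4 × 1.38×10⁻²³ × 300.15 × 5.00×10¹ × 2.77×10⁸ = 2.29×10⁻¹⁰ V²
V_n = √(2.29×10⁻¹⁰) = 1.51×10⁻⁵ V = 15.1 µV

15.1 µV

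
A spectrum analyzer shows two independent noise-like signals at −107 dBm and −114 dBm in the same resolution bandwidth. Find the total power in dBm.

−106.2 dBm

Convert to linear, add, convert back:
P₁ = 2.00×10⁻¹⁴ W, P₂ = 3.98×10⁻¹⁵ W
P_tot = 2.39×10⁻¹⁴ W → 10 log₁₀(P_tot / 10⁻³) = −106.2 dBm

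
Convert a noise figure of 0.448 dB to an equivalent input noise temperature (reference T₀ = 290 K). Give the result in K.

31.5 K

F = 10^(0.448/10) = 1.10866
T_e = (F − 1)·T₀ = (1.10866 − 1) × 290 = 31.5 K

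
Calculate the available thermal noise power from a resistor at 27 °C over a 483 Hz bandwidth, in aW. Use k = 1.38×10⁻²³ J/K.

T = 27 °C + 273.15 = 300.15 K
P_n = kTB = 1.38×10⁻²³ × 300.15 × 4.83×10² = 2.00×10⁻¹⁸ W = 2.00 aW

2.00 aW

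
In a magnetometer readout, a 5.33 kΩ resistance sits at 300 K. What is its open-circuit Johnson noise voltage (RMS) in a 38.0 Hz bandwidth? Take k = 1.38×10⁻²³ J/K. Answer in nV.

57.9 nV

V_n = √(4kTRB)
4kTRB = 4 × 1.38×10⁻²³ × 300 × 5.33×10³ × 3.80×10¹ = 3.35×10⁻¹⁵ V²
V_n = √(3.35×10⁻¹⁵) = 5.79×10⁻⁸ V = 57.9 nV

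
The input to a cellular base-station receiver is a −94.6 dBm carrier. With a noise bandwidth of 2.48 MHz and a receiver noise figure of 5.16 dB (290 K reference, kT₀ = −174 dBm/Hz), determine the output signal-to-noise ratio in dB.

Noise floor: N = −174 + 10 log₁₀(B) + NF
10 log₁₀(2.48×10⁶) = 63.94 dB
N = −174 + 63.94 + 5.16 = −104.90 dBm
SNR = P_sig − N = −94.6 − (−104.90) = 10.30 dB → 10.3 dB

10.3 dB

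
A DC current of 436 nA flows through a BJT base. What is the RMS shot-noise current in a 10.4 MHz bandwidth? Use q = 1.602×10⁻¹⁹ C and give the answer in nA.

1.21 nA

I_n = √(2qI·B)
2qI·B = 2 × 1.602×10⁻¹⁹ × 4.36×10⁻⁷ × 1.04×10⁷ = 1.45×10⁻¹⁸ A²
I_n = √(1.45×10⁻¹⁸) = 1.21×10⁻⁹ A = 1.21 nA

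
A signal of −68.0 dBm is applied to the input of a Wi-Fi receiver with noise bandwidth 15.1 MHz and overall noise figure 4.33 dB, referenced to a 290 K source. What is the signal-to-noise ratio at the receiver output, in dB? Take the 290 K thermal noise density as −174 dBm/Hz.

29.9 dB

Noise floor: N = −174 + 10 log₁₀(B) + NF
10 log₁₀(1.51×10⁷) = 71.79 dB
N = −174 + 71.79 + 4.33 = −97.88 dBm
SNR = P_sig − N = −68.0 − (−97.88) = 29.88 dB → 29.9 dB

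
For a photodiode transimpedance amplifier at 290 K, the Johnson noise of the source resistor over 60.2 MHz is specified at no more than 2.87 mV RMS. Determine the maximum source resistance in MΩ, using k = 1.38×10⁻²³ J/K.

Johnson–Nyquist: V_n = √(4kTRB) ⇒ R = V_n² / (4kTB)
4kTB = 4 × 1.38×10⁻²³ × 290 × 6.02×10⁷ = 9.64×10⁻¹³
R = (2.87×10⁻³)² / 9.64×10⁻¹³ = 8.55×10⁶ Ω = 8.55 MΩ

8.55 MΩ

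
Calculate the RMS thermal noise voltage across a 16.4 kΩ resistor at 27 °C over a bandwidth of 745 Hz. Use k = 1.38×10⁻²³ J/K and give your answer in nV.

450 nV

T = 27 °C + 273.15 = 300.15 K
V_n = √(4kTRB)
4kTRB = 4 × 1.38×10⁻²³ × 300.15 × 1.64×10⁴ × 7.45×10² = 2.02×10⁻¹³ V²
V_n = √(2.02×10⁻¹³) = 4.50×10⁻⁷ V = 450 nV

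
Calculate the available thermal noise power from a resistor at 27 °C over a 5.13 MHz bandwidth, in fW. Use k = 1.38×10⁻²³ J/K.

T = 27 °C + 273.15 = 300.15 K
P_n = kTB = 1.38×10⁻²³ × 300.15 × 5.13×10⁶ = 2.12×10⁻¹⁴ W = 21.2 fW

21.2 fW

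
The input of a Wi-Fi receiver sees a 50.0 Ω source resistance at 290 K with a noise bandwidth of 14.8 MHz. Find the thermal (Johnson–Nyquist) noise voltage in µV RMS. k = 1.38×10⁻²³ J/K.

V_n = √(4kTRB)
4kTRB = 4 × 1.38×10⁻²³ × 290 × 5.00×10¹ × 1.48×10⁷ = 1.18×10⁻¹¹ V²
V_n = √(1.18×10⁻¹¹) = 3.44×10⁻⁶ V = 3.44 µV

3.44 µV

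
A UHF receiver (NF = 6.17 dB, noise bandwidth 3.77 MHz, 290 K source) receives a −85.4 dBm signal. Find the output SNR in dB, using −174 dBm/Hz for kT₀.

16.7 dB

Noise floor: N = −174 + 10 log₁₀(B) + NF
10 log₁₀(3.77×10⁶) = 65.76 dB
N = −174 + 65.76 + 6.17 = −102.07 dBm
SNR = P_sig − N = −85.4 − (−102.07) = 16.67 dB → 16.7 dB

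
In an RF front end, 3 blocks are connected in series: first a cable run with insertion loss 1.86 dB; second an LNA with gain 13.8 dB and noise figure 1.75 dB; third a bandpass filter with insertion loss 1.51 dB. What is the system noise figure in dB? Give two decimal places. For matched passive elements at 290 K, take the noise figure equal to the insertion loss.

Convert to linear (a loss of L dB is a gain of −L dB): F_i = 10^(NF_i/10), G_i = 10^(G_i,dB/10)
  Stage 1: F_1 = 10^(1.86/10) = 1.535, G_1 = 10^(−1.86/10) = 0.6516
  Stage 2: F_2 = 10^(1.75/10) = 1.496, G_2 = 10^(13.8/10) = 23.99
  Stage 3: F_3 = 10^(1.51/10) = 1.416, G_3 = 10^(−1.51/10) = 0.7063
Friis cascade:
  F = 1.535 + (1.496 − 1)/0.6516 + (1.416 − 1)/15.63 = 2.323
NF = 10 log₁₀(2.323) = 3.66 dB

3.66 dB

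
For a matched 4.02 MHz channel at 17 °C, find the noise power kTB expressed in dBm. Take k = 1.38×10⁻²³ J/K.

−107.9 dBm

T = 17 °C + 273.15 = 290.15 K
P_n = kTB = 1.38×10⁻²³ × 290.15 × 4.02×10⁶ = 1.61×10⁻¹⁴ W
In dBm: 10 log₁₀(1.61×10⁻¹⁴ / 10⁻³) = −107.9 dBm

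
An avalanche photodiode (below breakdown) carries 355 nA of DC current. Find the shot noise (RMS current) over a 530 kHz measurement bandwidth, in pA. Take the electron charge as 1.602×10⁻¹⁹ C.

I_n = √(2qI·B)
2qI·B = 2 × 1.602×10⁻¹⁹ × 3.55×10⁻⁷ × 5.30×10⁵ = 6.03×10⁻²⁰ A²
I_n = √(6.03×10⁻²⁰) = 2.46×10⁻¹⁰ A = 246 pA

246 pA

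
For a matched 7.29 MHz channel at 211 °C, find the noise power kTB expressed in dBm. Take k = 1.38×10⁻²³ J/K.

−103.1 dBm

T = 211 °C + 273.15 = 484.15 K
P_n = kTB = 1.38×10⁻²³ × 484.15 × 7.29×10⁶ = 4.87×10⁻¹⁴ W
In dBm: 10 log₁₀(4.87×10⁻¹⁴ / 10⁻³) = −103.1 dBm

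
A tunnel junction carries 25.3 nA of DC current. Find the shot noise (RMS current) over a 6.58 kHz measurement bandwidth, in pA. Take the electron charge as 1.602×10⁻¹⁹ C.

I_n = √(2qI·B)
2qI·B = 2 × 1.602×10⁻¹⁹ × 2.53×10⁻⁸ × 6.58×10³ = 5.33×10⁻²³ A²
I_n = √(5.33×10⁻²³) = 7.30×10⁻¹² A = 7.30 pA

7.30 pA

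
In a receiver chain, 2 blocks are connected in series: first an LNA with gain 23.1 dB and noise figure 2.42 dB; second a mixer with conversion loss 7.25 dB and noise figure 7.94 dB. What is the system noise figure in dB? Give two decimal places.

2.48 dB

Convert to linear (a loss of L dB is a gain of −L dB): F_i = 10^(NF_i/10), G_i = 10^(G_i,dB/10)
  Stage 1: F_1 = 10^(2.42/10) = 1.746, G_1 = 10^(23.1/10) = 204.2
  Stage 2: F_2 = 10^(7.94/10) = 6.223, G_2 = 10^(−7.25/10) = 0.1884
Friis cascade:
  F = 1.746 + (6.223 − 1)/204.2 = 1.771
NF = 10 log₁₀(1.771) = 2.48 dB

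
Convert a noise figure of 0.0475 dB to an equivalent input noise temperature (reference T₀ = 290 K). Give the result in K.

F = 10^(0.0475/10) = 1.011
T_e = (F − 1)·T₀ = (1.011 − 1) × 290 = 3.19 K

3.19 K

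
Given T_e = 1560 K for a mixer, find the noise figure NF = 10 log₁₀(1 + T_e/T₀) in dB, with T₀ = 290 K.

8.05 dB

F = 1 + T_e/T₀ = 1 + 1560/290 = 6.37931
NF = 10 log₁₀(6.37931) = 8.05 dB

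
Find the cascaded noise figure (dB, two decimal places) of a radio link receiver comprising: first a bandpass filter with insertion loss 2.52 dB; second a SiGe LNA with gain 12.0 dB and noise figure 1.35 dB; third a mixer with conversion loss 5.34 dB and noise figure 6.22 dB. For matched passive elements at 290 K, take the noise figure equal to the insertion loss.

Convert to linear (a loss of L dB is a gain of −L dB): F_i = 10^(NF_i/10), G_i = 10^(G_i,dB/10)
  Stage 1: F_1 = 10^(2.52/10) = 1.786, G_1 = 10^(−2.52/10) = 0.5598
  Stage 2: F_2 = 10^(1.35/10) = 1.365, G_2 = 10^(12.0/10) = 15.85
  Stage 3: F_3 = 10^(6.22/10) = 4.188, G_3 = 10^(−5.34/10) = 0.2924
Friis cascade:
  F = 1.786 + (1.365 − 1)/0.5598 + (4.188 − 1)/8.872 = 2.797
NF = 10 log₁₀(2.797) = 4.47 dB

4.47 dB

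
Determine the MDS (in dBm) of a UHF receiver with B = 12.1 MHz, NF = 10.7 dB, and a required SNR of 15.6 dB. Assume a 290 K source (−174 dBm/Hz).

Sensitivity = −174 + 10 log₁₀(B) + NF + SNR_min
= −174 + 70.83 + 10.7 + 15.6
= −76.87 dBm → −76.9 dBm

−76.9 dBm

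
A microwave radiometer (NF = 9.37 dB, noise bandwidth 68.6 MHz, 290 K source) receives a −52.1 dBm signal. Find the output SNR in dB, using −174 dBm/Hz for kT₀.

Noise floor: N = −174 + 10 log₁₀(B) + NF
10 log₁₀(6.86×10⁷) = 78.36 dB
N = −174 + 78.36 + 9.37 = −86.27 dBm
SNR = P_sig − N = −52.1 − (−86.27) = 34.17 dB → 34.2 dB

34.2 dB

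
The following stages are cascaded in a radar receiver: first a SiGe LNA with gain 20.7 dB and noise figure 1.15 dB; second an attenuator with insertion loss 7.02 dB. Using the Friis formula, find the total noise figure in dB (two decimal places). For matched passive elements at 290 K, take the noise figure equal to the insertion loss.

Convert to linear (a loss of L dB is a gain of −L dB): F_i = 10^(NF_i/10), G_i = 10^(G_i,dB/10)
  Stage 1: F_1 = 10^(1.15/10) = 1.303, G_1 = 10^(20.7/10) = 117.5
  Stage 2: F_2 = 10^(7.02/10) = 5.035, G_2 = 10^(−7.02/10) = 0.1986
Friis cascade:
  F = 1.303 + (5.035 − 1)/117.5 = 1.338
NF = 10 log₁₀(1.338) = 1.26 dB

1.26 dB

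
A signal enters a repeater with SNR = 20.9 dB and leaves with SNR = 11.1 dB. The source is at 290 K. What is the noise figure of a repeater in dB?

NF (dB) = SNR_in(dB) − SNR_out(dB) when the source is at T₀
NF = 20.9 − 11.1 = 9.8 dB

9.8 dB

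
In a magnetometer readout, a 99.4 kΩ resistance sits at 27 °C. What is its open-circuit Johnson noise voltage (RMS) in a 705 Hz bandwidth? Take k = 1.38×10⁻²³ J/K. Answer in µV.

1.08 µV

T = 27 °C + 273.15 = 300.15 K
V_n = √(4kTRB)
4kTRB = 4 × 1.38×10⁻²³ × 300.15 × 9.94×10⁴ × 7.05×10² = 1.16×10⁻¹² V²
V_n = √(1.16×10⁻¹²) = 1.08×10⁻⁶ V = 1.08 µV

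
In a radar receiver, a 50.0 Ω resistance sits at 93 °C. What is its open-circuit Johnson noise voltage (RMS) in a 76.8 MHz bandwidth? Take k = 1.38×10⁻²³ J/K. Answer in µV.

T = 93 °C + 273.15 = 366.15 K
V_n = √(4kTRB)
4kTRB = 4 × 1.38×10⁻²³ × 366.15 × 5.00×10¹ × 7.68×10⁷ = 7.76×10⁻¹¹ V²
V_n = √(7.76×10⁻¹¹) = 8.81×10⁻⁶ V = 8.81 µV

8.81 µV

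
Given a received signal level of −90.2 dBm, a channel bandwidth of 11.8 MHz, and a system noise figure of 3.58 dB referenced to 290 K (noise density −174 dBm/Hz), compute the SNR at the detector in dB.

9.5 dB

Noise floor: N = −174 + 10 log₁₀(B) + NF
10 log₁₀(1.18×10⁷) = 70.72 dB
N = −174 + 70.72 + 3.58 = −99.70 dBm
SNR = P_sig − N = −90.2 − (−99.70) = 9.50 dB → 9.5 dB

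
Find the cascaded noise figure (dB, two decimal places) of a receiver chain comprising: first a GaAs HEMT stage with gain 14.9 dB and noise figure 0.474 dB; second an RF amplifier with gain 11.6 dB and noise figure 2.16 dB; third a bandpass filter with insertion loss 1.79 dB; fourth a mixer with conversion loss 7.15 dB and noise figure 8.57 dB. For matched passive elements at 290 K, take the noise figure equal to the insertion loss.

0.64 dB

Convert to linear (a loss of L dB is a gain of −L dB): F_i = 10^(NF_i/10), G_i = 10^(G_i,dB/10)
  Stage 1: F_1 = 10^(0.474/10) = 1.115, G_1 = 10^(14.9/10) = 30.90
  Stage 2: F_2 = 10^(2.16/10) = 1.644, G_2 = 10^(11.6/10) = 14.45
  Stage 3: F_3 = 10^(1.79/10) = 1.510, G_3 = 10^(−1.79/10) = 0.6622
  Stage 4: F_4 = 10^(8.57/10) = 7.194, G_4 = 10^(−7.15/10) = 0.1928
Friis cascade:
  F = 1.115 + (1.644 − 1)/30.90 + (1.510 − 1)/446.7 + (7.194 − 1)/295.8 = 1.158
NF = 10 log₁₀(1.158) = 0.64 dB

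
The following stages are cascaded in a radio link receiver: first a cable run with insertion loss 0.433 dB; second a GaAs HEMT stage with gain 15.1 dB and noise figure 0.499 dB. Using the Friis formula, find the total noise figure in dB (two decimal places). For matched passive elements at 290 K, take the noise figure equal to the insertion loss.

Convert to linear (a loss of L dB is a gain of −L dB): F_i = 10^(NF_i/10), G_i = 10^(G_i,dB/10)
  Stage 1: F_1 = 10^(0.433/10) = 1.105, G_1 = 10^(−0.433/10) = 0.9051
  Stage 2: F_2 = 10^(0.499/10) = 1.122, G_2 = 10^(15.1/10) = 32.36
Friis cascade:
  F = 1.105 + (1.122 − 1)/0.9051 = 1.239
NF = 10 log₁₀(1.239) = 0.93 dB

0.93 dB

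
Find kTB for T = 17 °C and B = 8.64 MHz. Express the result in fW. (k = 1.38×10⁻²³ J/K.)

T = 17 °C + 273.15 = 290.15 K
P_n = kTB = 1.38×10⁻²³ × 290.15 × 8.64×10⁶ = 3.46×10⁻¹⁴ W = 34.6 fW

34.6 fW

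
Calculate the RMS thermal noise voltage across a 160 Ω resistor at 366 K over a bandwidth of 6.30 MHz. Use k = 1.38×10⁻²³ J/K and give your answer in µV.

V_n = √(4kTRB)
4kTRB = 4 × 1.38×10⁻²³ × 366 × 1.60×10² × 6.30×10⁶ = 2.04×10⁻¹¹ V²
V_n = √(2.04×10⁻¹¹) = 4.51×10⁻⁶ V = 4.51 µV

4.51 µV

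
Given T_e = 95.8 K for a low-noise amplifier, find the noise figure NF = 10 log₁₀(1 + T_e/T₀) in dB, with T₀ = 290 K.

1.24 dB

F = 1 + T_e/T₀ = 1 + 95.8/290 = 1.33034
NF = 10 log₁₀(1.33034) = 1.24 dB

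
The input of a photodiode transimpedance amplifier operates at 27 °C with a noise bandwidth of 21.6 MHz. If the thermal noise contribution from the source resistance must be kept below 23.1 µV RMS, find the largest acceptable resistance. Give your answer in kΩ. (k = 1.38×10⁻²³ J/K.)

1.49 kΩ

T = 27 °C + 273.15 = 300.15 K
Johnson–Nyquist: V_n = √(4kTRB) ⇒ R = V_n² / (4kTB)
4kTB = 4 × 1.38×10⁻²³ × 300.15 × 2.16×10⁷ = 3.58×10⁻¹³
R = (2.31×10⁻⁵)² / 3.58×10⁻¹³ = 1.49×10³ Ω = 1.49 kΩ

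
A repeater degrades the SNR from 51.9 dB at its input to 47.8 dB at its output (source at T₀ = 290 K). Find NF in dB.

4.1 dB

NF (dB) = SNR_in(dB) − SNR_out(dB) when the source is at T₀
NF = 51.9 − 47.8 = 4.1 dB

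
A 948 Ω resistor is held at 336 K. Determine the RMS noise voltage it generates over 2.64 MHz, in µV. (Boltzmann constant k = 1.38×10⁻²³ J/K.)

6.81 µV

V_n = √(4kTRB)
4kTRB = 4 × 1.38×10⁻²³ × 336 × 9.48×10² × 2.64×10⁶ = 4.64×10⁻¹¹ V²
V_n = √(4.64×10⁻¹¹) = 6.81×10⁻⁶ V = 6.81 µV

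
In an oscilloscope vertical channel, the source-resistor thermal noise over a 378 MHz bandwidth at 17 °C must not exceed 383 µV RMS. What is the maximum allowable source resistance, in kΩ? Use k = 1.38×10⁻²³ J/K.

24.2 kΩ

T = 17 °C + 273.15 = 290.15 K
Johnson–Nyquist: V_n = √(4kTRB) ⇒ R = V_n² / (4kTB)
4kTB = 4 × 1.38×10⁻²³ × 290.15 × 3.78×10⁸ = 6.05×10⁻¹²
R = (3.83×10⁻⁴)² / 6.05×10⁻¹² = 2.42×10⁴ Ω = 24.2 kΩ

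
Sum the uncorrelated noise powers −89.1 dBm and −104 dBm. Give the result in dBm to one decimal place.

−89.0 dBm

Convert to linear, add, convert back:
P₁ = 1.23×10⁻¹² W, P₂ = 3.98×10⁻¹⁴ W
P_tot = 1.27×10⁻¹² W → 10 log₁₀(P_tot / 10⁻³) = −89.0 dBm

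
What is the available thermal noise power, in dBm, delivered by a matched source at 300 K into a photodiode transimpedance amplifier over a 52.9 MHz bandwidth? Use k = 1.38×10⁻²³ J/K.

−96.6 dBm

P_n = kTB = 1.38×10⁻²³ × 300 × 5.29×10⁷ = 2.19×10⁻¹³ W
In dBm: 10 log₁₀(2.19×10⁻¹³ / 10⁻³) = −96.6 dBm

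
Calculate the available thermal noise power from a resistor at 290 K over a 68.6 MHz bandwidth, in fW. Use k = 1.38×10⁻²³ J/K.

P_n = kTB = 1.38×10⁻²³ × 290 × 6.86×10⁷ = 2.75×10⁻¹³ W = 275 fW

275 fW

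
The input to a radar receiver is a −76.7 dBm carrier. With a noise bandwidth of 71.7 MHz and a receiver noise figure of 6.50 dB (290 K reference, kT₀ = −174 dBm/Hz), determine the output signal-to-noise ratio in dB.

12.2 dB

Noise floor: N = −174 + 10 log₁₀(B) + NF
10 log₁₀(7.17×10⁷) = 78.56 dB
N = −174 + 78.56 + 6.50 = −88.94 dBm
SNR = P_sig − N = −76.7 − (−88.94) = 12.24 dB → 12.2 dB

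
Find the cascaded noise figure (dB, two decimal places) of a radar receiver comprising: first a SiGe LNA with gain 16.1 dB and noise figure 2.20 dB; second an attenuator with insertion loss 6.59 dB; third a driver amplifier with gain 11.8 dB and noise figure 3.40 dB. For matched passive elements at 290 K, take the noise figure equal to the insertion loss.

2.74 dB

Convert to linear (a loss of L dB is a gain of −L dB): F_i = 10^(NF_i/10), G_i = 10^(G_i,dB/10)
  Stage 1: F_1 = 10^(2.20/10) = 1.660, G_1 = 10^(16.1/10) = 40.74
  Stage 2: F_2 = 10^(6.59/10) = 4.560, G_2 = 10^(−6.59/10) = 0.2193
  Stage 3: F_3 = 10^(3.40/10) = 2.188, G_3 = 10^(11.8/10) = 15.14
Friis cascade:
  F = 1.660 + (4.560 − 1)/40.74 + (2.188 − 1)/8.933 = 1.880
NF = 10 log₁₀(1.880) = 2.74 dB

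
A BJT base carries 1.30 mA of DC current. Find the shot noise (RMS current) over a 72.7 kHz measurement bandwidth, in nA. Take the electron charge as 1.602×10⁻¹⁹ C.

I_n = √(2qI·B)
2qI·B = 2 × 1.602×10⁻¹⁹ × 1.30×10⁻³ × 7.27×10⁴ = 3.03×10⁻¹⁷ A²
I_n = √(3.03×10⁻¹⁷) = 5.50×10⁻⁹ A = 5.50 nA

5.50 nA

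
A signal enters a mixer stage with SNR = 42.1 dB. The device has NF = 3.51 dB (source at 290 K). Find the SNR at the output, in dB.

38.59 dB

By definition F = SNR_in/SNR_out, so in dB: SNR_out = SNR_in − NF
SNR_out = 42.1 − 3.51 = 38.59 dB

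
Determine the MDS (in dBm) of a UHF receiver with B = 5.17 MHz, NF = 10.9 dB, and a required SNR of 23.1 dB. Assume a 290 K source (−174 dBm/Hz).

−72.9 dBm

Sensitivity = −174 + 10 log₁₀(B) + NF + SNR_min
= −174 + 67.13 + 10.9 + 23.1
= −72.87 dBm → −72.9 dBm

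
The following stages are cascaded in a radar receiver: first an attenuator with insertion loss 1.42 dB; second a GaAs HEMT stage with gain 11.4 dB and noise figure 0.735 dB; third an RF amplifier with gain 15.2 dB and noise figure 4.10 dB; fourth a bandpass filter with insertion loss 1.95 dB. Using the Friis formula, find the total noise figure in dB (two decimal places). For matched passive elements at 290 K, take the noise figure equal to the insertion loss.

Convert to linear (a loss of L dB is a gain of −L dB): F_i = 10^(NF_i/10), G_i = 10^(G_i,dB/10)
  Stage 1: F_1 = 10^(1.42/10) = 1.387, G_1 = 10^(−1.42/10) = 0.7211
  Stage 2: F_2 = 10^(0.735/10) = 1.184, G_2 = 10^(11.4/10) = 13.80
  Stage 3: F_3 = 10^(4.10/10) = 2.570, G_3 = 10^(15.2/10) = 33.11
  Stage 4: F_4 = 10^(1.95/10) = 1.567, G_4 = 10^(−1.95/10) = 0.6383
Friis cascade:
  F = 1.387 + (1.184 − 1)/0.7211 + (2.570 − 1)/9.954 + (1.567 − 1)/329.6 = 1.802
NF = 10 log₁₀(1.802) = 2.56 dB

2.56 dB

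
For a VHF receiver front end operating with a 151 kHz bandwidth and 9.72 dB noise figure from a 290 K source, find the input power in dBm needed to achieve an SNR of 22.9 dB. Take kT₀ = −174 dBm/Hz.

Sensitivity = −174 + 10 log₁₀(B) + NF + SNR_min
= −174 + 51.79 + 9.72 + 22.9
= −89.59 dBm → −89.6 dBm

−89.6 dBm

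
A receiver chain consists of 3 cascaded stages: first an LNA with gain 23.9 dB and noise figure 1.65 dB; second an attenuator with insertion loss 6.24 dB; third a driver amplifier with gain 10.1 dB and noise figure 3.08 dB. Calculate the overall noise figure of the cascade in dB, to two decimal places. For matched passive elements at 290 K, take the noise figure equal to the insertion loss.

Convert to linear (a loss of L dB is a gain of −L dB): F_i = 10^(NF_i/10), G_i = 10^(G_i,dB/10)
  Stage 1: F_1 = 10^(1.65/10) = 1.462, G_1 = 10^(23.9/10) = 245.5
  Stage 2: F_2 = 10^(6.24/10) = 4.207, G_2 = 10^(−6.24/10) = 0.2377
  Stage 3: F_3 = 10^(3.08/10) = 2.032, G_3 = 10^(10.1/10) = 10.23
Friis cascade:
  F = 1.462 + (4.207 − 1)/245.5 + (2.032 − 1)/58.34 = 1.493
NF = 10 log₁₀(1.493) = 1.74 dB

1.74 dB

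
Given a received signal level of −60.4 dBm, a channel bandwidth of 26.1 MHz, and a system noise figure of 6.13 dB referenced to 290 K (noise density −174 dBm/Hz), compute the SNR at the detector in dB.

Noise floor: N = −174 + 10 log₁₀(B) + NF
10 log₁₀(2.61×10⁷) = 74.17 dB
N = −174 + 74.17 + 6.13 = −93.70 dBm
SNR = P_sig − N = −60.4 − (−93.70) = 33.30 dB → 33.3 dB

33.3 dB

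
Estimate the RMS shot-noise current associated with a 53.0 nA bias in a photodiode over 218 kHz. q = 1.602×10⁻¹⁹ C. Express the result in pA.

I_n = √(2qI·B)
2qI·B = 2 × 1.602×10⁻¹⁹ × 5.30×10⁻⁸ × 2.18×10⁵ = 3.70×10⁻²¹ A²
I_n = √(3.70×10⁻²¹) = 6.08×10⁻¹¹ A = 60.8 pA

60.8 pA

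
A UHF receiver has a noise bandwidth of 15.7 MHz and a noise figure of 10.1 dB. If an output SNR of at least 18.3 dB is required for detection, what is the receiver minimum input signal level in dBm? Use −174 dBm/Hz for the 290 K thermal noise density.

Sensitivity = −174 + 10 log₁₀(B) + NF + SNR_min
= −174 + 71.96 + 10.1 + 18.3
= −73.64 dBm → −73.6 dBm

−73.6 dBm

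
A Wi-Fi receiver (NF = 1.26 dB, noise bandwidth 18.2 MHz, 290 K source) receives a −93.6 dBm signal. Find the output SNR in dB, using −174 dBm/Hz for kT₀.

6.5 dB

Noise floor: N = −174 + 10 log₁₀(B) + NF
10 log₁₀(1.82×10⁷) = 72.6 dB
N = −174 + 72.6 + 1.26 = −100.14 dBm
SNR = P_sig − N = −93.6 − (−100.14) = 6.54 dB → 6.5 dB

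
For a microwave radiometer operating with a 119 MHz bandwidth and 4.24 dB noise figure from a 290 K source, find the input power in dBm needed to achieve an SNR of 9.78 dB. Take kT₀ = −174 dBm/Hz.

Sensitivity = −174 + 10 log₁₀(B) + NF + SNR_min
= −174 + 80.76 + 4.24 + 9.78
= −79.22 dBm → −79.2 dBm

−79.2 dBm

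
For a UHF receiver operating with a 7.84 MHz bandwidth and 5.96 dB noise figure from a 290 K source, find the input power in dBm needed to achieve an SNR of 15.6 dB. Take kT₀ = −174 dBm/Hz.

−83.5 dBm

Sensitivity = −174 + 10 log₁₀(B) + NF + SNR_min
= −174 + 68.94 + 5.96 + 15.6
= −83.50 dBm → −83.5 dBm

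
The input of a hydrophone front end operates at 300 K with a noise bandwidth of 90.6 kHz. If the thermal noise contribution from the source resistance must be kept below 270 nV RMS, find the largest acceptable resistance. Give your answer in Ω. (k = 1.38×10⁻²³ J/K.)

48.6 Ω

Johnson–Nyquist: V_n = √(4kTRB) ⇒ R = V_n² / (4kTB)
4kTB = 4 × 1.38×10⁻²³ × 300 × 9.06×10⁴ = 1.50×10⁻¹⁵
R = (2.70×10⁻⁷)² / 1.50×10⁻¹⁵ = 4.86×10¹ Ω = 48.6 Ω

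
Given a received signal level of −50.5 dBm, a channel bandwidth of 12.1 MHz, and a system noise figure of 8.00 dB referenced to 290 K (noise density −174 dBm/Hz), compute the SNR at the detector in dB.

Noise floor: N = −174 + 10 log₁₀(B) + NF
10 log₁₀(1.21×10⁷) = 70.83 dB
N = −174 + 70.83 + 8.00 = −95.17 dBm
SNR = P_sig − N = −50.5 − (−95.17) = 44.67 dB → 44.7 dB

44.7 dB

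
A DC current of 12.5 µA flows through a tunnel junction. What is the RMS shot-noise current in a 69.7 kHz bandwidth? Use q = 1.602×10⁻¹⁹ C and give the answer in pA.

I_n = √(2qI·B)
2qI·B = 2 × 1.602×10⁻¹⁹ × 1.25×10⁻⁵ × 6.97×10⁴ = 2.79×10⁻¹⁹ A²
I_n = √(2.79×10⁻¹⁹) = 5.28×10⁻¹⁰ A = 528 pA

528 pA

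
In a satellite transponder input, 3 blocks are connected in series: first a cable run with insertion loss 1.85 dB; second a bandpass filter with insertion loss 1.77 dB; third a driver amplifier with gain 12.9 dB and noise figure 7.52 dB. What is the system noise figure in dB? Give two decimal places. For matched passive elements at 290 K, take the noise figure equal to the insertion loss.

Convert to linear (a loss of L dB is a gain of −L dB): F_i = 10^(NF_i/10), G_i = 10^(G_i,dB/10)
  Stage 1: F_1 = 10^(1.85/10) = 1.531, G_1 = 10^(−1.85/10) = 0.6531
  Stage 2: F_2 = 10^(1.77/10) = 1.503, G_2 = 10^(−1.77/10) = 0.6653
  Stage 3: F_3 = 10^(7.52/10) = 5.649, G_3 = 10^(12.9/10) = 19.50
Friis cascade:
  F = 1.531 + (1.503 − 1)/0.6531 + (5.649 − 1)/0.4345 = 13.00
NF = 10 log₁₀(13.00) = 11.14 dB

11.14 dB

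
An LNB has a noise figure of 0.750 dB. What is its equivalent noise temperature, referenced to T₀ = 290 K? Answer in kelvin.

54.7 K

F = 10^(0.750/10) = 1.1885
T_e = (F − 1)·T₀ = (1.1885 − 1) × 290 = 54.7 K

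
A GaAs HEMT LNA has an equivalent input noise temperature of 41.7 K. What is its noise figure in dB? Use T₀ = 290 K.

F = 1 + T_e/T₀ = 1 + 41.7/290 = 1.14379
NF = 10 log₁₀(1.14379) = 0.583 dB

0.583 dB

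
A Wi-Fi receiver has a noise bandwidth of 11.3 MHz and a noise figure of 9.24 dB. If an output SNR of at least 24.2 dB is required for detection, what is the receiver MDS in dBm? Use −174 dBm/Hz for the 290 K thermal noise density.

−70.0 dBm

Sensitivity = −174 + 10 log₁₀(B) + NF + SNR_min
= −174 + 70.53 + 9.24 + 24.2
= −70.03 dBm → −70.0 dBm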